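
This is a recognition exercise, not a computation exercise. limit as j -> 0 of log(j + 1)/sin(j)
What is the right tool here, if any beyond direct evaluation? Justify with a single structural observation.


Method: l'Hôpital's rule (0/0) — both numerator and denominator vanish at 0: the genuine 0/0 indeterminate that l'Hôpital exists for. The standard small-argument limits would also carry it; the rule is the systematic route.


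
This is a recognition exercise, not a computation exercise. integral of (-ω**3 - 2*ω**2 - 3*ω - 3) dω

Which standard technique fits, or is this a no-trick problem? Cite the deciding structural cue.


Method: no special technique — nothing composite, nothing rational, nothing trigonometric — each constant-multiple power of ω integrates by the power rule alone.


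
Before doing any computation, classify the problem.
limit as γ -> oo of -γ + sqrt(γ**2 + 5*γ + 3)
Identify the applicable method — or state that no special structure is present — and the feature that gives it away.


Best approach: conjugate multiplication — sqrt(γ**2 + 5*γ + 3) and γ both blow up, but their difference is tame once the conjugate rationalizes it.


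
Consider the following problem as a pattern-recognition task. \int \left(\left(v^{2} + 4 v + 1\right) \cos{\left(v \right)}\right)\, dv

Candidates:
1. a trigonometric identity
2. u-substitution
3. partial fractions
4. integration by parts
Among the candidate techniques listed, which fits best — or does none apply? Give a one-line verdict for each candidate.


Technique: integration by parts — differentiate v^{2} + 4 v + 1, integrate \cos{\left(v \right)}: each pass lowers the polynomial degree, so parts terminates.
- a trigonometric identity — neither the even-power reduction nor the product-to-sum identity applies to this structure.
- u-substitution — no subexpression of the integrand serves as a whole-integral substitution inner — individual terms may offer their own, but none carries its derivative as a factor of the full integrand; a working change of variable would have to be constructed from outside the expression.
- partial fractions — there is no rational-function structure to decompose.
- integration by parts: yes, a natural case for it.


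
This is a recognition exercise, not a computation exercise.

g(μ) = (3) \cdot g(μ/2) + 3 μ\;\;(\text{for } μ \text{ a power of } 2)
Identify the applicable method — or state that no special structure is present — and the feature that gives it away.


Verdict: the master substitution — the argument contracts 2-fold per step: reindex μ exponentially and solve the linear recurrence in the new index.


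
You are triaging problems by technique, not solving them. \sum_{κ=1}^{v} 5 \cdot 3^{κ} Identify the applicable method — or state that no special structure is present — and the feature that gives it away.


Method: the geometric series formula — consecutive terms stand in a fixed index-free ratio — the geometric sum formula closes it.


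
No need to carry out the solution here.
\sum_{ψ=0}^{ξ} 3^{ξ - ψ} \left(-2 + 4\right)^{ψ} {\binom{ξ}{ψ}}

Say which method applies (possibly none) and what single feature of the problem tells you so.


Diagnosis: the binomial theorem — terms weighting {\binom{ξ}{ψ}} against matched powers of (-2 + 4) and 3 reassemble into ((-2 + 4) + 3)^ξ by the binomial theorem.


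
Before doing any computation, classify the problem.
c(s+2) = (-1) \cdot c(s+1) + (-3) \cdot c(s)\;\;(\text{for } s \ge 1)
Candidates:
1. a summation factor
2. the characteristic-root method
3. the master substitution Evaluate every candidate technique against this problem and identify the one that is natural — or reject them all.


Best approach: the characteristic-root method — this is the constant-coefficient homogeneous case — the whole solution in s reduces to a polynomial's roots.
- a summation factor — a summation factor telescopes one-step recursions; this one carries higher-order memory.
- the characteristic-root method — applies; the problem has the shape this method handles.
- the master substitution: with no divided-index recursive call, reindexing by powers of a base buys nothing.


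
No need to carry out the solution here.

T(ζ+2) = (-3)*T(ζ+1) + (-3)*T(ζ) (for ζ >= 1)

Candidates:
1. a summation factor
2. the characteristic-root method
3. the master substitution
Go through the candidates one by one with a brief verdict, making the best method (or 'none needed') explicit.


Method: the characteristic-root method — linear, homogeneous, constant coefficients: solutions of the form r^ζ exist — find the roots of the characteristic polynomial.
- a summation factor: the recurrence reaches back more than one step, outside the first-order family a summation factor normalizes.
- the characteristic-root method — yes — fits the structure here.
- the master substitution — no fixed divisor shrinks the index between calls.


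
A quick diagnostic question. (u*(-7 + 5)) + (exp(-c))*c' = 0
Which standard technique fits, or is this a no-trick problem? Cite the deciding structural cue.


Verdict: separation of variables — solved for the derivative, the right side splits multiplicatively into a function of each variable alone — divide and integrate each side. The equation is exact as it stands too — a potential function exists — though separation reads the split structure directly.


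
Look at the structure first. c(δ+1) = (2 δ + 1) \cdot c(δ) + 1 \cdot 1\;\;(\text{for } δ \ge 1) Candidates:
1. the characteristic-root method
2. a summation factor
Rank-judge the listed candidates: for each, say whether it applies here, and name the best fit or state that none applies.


Verdict: a summation factor — first-order, linear, moving coefficient 2 δ + 1: the discrete analogue of an integrating factor handles it.
- the characteristic-root method: the coefficients change with the index, which the root method cannot absorb.
- a summation factor: yes — fits the structure here.


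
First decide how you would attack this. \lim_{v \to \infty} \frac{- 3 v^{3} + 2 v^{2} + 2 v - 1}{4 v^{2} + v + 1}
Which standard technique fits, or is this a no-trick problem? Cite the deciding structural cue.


Verdict: dominant-term comparison — divide through by the highest power of v; every lower-order term dies and the dominant terms decide the limit. l'Hôpital's at-infinity variant applies to the expression viewed as a single quotient; the leading-term comparison is the direct route.


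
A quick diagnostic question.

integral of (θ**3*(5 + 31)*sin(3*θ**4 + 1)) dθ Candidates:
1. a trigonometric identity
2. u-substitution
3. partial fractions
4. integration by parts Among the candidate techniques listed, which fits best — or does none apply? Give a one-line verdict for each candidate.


Diagnosis: u-substitution — collected, the integrand has one factor that is, up to a constant, the derivative of an inner expression the rest depends on — substitute for that inner expression.
- a trigonometric identity: neither the even-power reduction nor the product-to-sum identity applies to this structure.
- u-substitution — applies; the problem has the shape this method handles.
- partial fractions: there is no rational-function structure to decompose.
- integration by parts — a polynomial factor is present, but its partner is not an exp, sine, or cosine of a degree-1 argument, nor a logarithm.


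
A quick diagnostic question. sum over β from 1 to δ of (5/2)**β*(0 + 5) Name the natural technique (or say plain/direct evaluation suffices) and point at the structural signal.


Technique: the geometric series formula — each term is 5/2 times the previous one, so the geometric-series formula applies directly.


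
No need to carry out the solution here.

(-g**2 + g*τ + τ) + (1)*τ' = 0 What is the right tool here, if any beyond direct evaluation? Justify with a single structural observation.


Technique: a linear integrating factor — the unknown enters only to the first power against a nonzero forcing term — the integrating-factor template applies directly.


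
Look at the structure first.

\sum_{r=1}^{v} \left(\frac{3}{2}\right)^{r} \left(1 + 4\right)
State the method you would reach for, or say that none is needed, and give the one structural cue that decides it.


Verdict: the geometric series formula — check a ratio of consecutive terms: it is \frac{3}{2}, independent of the index, so the geometric formula closes the sum.


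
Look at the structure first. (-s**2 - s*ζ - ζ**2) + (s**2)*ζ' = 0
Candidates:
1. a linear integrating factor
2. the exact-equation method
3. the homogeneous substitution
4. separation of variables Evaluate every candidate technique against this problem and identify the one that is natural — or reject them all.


Verdict: the homogeneous substitution — the slope's numerator and denominator have matching total degree, so it depends only on ζ/s and the ratio substitution collapses it.
- a linear integrating factor — the unknown enters nonlinearly (through a power, a denominator, or a transcendental function), which the linear integrating-factor recipe cannot absorb as-is — any repair would come from a preliminary substitution, not the factor.
- the exact-equation method: the cross partial derivatives disagree, so no single potential exists.
- the homogeneous substitution — yes — fits the structure here.
- separation of variables — no algebra isolates the independent variable on one side and the unknown on the other.


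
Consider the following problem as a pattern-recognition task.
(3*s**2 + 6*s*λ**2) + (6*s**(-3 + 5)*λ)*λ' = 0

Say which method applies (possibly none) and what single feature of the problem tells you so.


Method: the exact-equation method — because the two cross partials coincide, the form is conservative as written — recover its potential in (s, λ).


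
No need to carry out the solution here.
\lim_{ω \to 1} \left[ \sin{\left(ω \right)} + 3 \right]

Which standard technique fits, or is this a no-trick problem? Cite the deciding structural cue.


Diagnosis: no special technique — the expression is continuous at the evaluation point — substitute directly; no indeterminate form appears.


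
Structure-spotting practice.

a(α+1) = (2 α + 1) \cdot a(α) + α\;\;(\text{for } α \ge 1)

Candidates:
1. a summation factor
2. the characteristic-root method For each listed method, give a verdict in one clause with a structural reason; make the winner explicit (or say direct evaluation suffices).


Verdict: a summation factor — one-term recursion with variable weight 2 α + 1 is solved by product normalization, not by root-finding.
- a summation factor: applicable, and directly so.
- the characteristic-root method: an index-dependent weight blocks the pure exponential ansatz.


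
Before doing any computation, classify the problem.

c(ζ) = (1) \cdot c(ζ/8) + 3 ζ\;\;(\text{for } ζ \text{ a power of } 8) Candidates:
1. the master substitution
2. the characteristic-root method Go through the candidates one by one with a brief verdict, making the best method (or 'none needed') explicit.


Best approach: the master substitution — treat m = log base 8 of ζ as the new clock: one recursion step advances m by one while ζ scales by 8.
- the master substitution: applicable, and directly so.
- the characteristic-root method: the recursion divides its index rather than shifting it — outside the constant-shift family the root method covers.


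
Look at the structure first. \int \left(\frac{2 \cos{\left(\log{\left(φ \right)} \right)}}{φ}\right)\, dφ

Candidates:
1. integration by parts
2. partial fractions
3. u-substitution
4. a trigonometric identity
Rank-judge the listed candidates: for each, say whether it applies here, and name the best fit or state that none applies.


Method: u-substitution — structure check: outer function, inner expression \log{\left(φ \right)}, inner derivative as a factor — the classic u = \log{\left(φ \right)} pattern.
- integration by parts: no split into a nonconstant polynomial times one of the standard kernels — exp, sine, or cosine of a linear argument, or a logarithm — applies here.
- partial fractions — there is no rational-function structure to decompose.
- u-substitution — yes — fits the structure here.
- a trigonometric identity — there is no trigonometric structure whose rewriting would simplify the integrand.


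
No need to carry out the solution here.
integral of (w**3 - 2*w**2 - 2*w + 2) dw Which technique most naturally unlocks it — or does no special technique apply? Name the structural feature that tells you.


Method: no special technique — every term is a constant multiple of a power of w; term-wise power-rule integration needs no preliminary transformation.


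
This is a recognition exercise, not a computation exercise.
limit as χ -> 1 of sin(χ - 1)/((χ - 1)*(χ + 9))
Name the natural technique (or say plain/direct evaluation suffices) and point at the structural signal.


Technique: l'Hôpital's rule (0/0) — both numerator and denominator vanish at 1: the genuine 0/0 indeterminate that l'Hôpital exists for. One could equally expand both pieces locally and compare leading terms; the rule does that in one stroke.


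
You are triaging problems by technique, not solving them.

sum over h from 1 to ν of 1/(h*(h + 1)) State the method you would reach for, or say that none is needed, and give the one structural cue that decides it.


Best approach: telescoping — the denominator's roots in 1/(h*(h + 1)) sit an integer apart: decomposition produces a self-cancelling chain.


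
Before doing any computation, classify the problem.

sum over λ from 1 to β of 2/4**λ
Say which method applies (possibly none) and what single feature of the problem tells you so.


Diagnosis: the geometric series formula — consecutive terms stand in a fixed index-free ratio — the geometric sum formula closes it.


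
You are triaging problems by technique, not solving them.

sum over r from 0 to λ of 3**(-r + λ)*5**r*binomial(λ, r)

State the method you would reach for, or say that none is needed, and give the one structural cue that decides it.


Technique: the binomial theorem — the binomial coefficients weight matched powers of 5 and 3, which is exactly the expansion of a binomial power.


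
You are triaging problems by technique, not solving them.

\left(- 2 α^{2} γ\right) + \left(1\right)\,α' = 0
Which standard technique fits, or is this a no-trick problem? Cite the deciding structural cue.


Best approach: separation of variables — separating collects all α-dependence with the derivative and leaves all γ-dependence opposite: variables separate.


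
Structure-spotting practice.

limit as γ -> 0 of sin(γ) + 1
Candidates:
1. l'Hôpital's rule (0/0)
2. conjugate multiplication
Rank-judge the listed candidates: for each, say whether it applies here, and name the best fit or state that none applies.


Best approach: no special technique — nothing blocks direct substitution at 0: plug in and finish.
- l'Hôpital's rule (0/0): substituting the point produces a determinate value, not a 0 over 0 clash.
- conjugate multiplication: there are no radicals in tension whose conjugate would simplify matters.


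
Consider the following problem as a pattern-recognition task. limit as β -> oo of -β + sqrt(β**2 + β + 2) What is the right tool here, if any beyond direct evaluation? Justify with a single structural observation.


Method: conjugate multiplication — neither sqrt(β**2 + β + 2) nor β converges alone, so rewrite their difference as a conjugate-rationalized quotient first.


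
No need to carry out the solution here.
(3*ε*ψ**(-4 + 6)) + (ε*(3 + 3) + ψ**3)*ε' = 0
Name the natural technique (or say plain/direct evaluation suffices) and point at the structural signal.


Technique: the exact-equation method — equality of cross partials is the green light — assemble the potential function term by term.


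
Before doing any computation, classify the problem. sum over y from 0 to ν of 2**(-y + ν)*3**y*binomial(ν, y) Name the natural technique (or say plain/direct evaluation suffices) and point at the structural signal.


Best approach: the binomial theorem — the binomial coefficients weight matched powers of 3 and 2, which is exactly the expansion of a binomial power.


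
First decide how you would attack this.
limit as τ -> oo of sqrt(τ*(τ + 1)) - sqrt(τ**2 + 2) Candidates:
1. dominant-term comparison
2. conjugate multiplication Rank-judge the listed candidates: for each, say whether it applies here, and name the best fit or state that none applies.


Verdict: conjugate multiplication — neither sqrt(τ*(τ + 1)) nor sqrt(τ**2 + 2) converges alone, so rewrite their difference as a conjugate-rationalized quotient first.
- dominant-term comparison: this limit is not decided by comparing leading-term growth at infinity.
- conjugate multiplication: applies; the problem has the shape this method handles.


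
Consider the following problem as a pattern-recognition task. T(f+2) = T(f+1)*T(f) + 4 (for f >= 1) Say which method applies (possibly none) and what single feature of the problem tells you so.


Verdict: no special technique — nonlinear feedback in the recursion rules out every root- or factor-based technique.


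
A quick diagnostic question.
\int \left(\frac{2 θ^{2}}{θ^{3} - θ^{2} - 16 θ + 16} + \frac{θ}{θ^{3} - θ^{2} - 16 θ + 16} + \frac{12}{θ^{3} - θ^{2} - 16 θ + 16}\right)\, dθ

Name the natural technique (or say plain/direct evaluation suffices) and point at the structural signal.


Diagnosis: partial fractions — θ^{3} - θ^{2} - 16 θ + 16 splits into linear pieces, so the quotient is a sum of simple fractions — decompose before integrating.


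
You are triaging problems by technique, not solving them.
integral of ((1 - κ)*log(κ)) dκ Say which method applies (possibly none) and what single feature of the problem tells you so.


Technique: integration by parts — the logarithm log(κ) has no power-rule antiderivative to read off directly, but its derivative is algebraic — so differentiate log(κ) and integrate the polynomial factor 1 - κ.


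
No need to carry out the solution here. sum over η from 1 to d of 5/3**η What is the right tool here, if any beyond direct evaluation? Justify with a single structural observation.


Verdict: the geometric series formula — consecutive terms stand in a fixed index-free ratio — the geometric sum formula closes it.


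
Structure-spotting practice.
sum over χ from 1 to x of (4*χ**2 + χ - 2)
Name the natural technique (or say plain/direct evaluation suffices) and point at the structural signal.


Best approach: no special technique — the summand is a plain polynomial in χ (expanding first if it arrives factored); standard power-sum formulas evaluate it term by term.


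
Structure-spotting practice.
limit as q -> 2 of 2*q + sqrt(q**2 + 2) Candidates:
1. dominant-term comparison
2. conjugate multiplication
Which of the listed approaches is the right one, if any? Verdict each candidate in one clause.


Technique: no special technique — the expression is continuous at 2 — substitute and evaluate; no indeterminate form appears.
- dominant-term comparison — no ranking of term growth rates resolves the limit here.
- conjugate multiplication: the conjugate move applies to radical differences, which this is not.


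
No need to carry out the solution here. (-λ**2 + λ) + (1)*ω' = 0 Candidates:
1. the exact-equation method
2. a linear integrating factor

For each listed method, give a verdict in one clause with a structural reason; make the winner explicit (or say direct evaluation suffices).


Verdict: no special technique — the slope is a function of λ alone, so integrate both sides directly.
- the exact-equation method — with the unknown absent from both coefficients, the cross-partial test holds emptily — nothing for the exact method to work on.
- a linear integrating factor — the linear template holds only trivially here (the unknown is absent, so the coefficient is zero) — the method is not the natural label.


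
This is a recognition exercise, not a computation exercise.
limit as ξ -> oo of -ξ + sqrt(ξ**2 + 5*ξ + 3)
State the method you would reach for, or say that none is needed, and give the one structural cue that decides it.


Best approach: conjugate multiplication — the ∞ − ∞ radical form is the exact trigger for the conjugate maneuver.


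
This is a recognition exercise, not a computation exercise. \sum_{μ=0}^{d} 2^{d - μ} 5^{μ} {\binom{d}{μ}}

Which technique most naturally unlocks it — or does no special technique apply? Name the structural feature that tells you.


Best approach: the binomial theorem — the binomial coefficients weight matched powers of 5 and 2, which is exactly the expansion of a binomial power.


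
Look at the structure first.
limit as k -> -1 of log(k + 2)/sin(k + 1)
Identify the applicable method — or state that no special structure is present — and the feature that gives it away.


Technique: l'Hôpital's rule (0/0) — the 0/0 form at -1 is the signature situation for l'Hôpital's rule. One could equally expand both pieces locally and compare leading terms; the rule does that in one stroke.


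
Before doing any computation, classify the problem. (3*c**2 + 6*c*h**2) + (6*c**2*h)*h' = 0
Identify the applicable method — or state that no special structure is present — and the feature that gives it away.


Method: the exact-equation method — d/dh of 3*c**2 + 6*c*h**2 equals d/dc of 6*c**2*h: the form is a total differential of one potential — integrate it exactly.


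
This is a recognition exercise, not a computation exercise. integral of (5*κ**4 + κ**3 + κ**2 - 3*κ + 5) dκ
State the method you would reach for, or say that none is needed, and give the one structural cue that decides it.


Verdict: no special technique — a term-by-term power-rule job in κ; no substitution or rearrangement earns its keep here.


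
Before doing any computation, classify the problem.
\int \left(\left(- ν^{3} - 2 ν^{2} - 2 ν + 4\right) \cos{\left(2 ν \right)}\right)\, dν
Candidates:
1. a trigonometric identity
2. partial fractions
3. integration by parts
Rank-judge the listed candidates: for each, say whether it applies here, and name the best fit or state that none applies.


Diagnosis: integration by parts — a polynomial factor - ν^{3} - 2 ν^{2} - 2 ν + 4 multiplies \cos{\left(2 ν \right)}; differentiating - ν^{3} - 2 ν^{2} - 2 ν + 4 lowers its degree while \cos{\left(2 ν \right)} integrates cleanly, so parts wins.
- a trigonometric identity — no identity rewrites this into an easier trigonometric form.
- partial fractions — there is no rational-function structure to decompose.
- integration by parts — yes, a natural case for it.


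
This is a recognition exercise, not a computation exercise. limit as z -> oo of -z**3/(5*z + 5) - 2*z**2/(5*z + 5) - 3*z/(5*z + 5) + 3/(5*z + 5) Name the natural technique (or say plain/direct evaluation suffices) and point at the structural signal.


Verdict: dominant-term comparison — growth-rate triage: the leading powers of z decide the limit, everything else is noise. Differentiating the expression as a single quotient would eventually settle it as well; matching dominant growth settles it immediately.


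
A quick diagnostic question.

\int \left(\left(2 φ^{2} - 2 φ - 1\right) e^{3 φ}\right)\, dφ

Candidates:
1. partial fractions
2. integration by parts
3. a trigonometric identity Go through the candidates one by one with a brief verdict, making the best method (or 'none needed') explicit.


Diagnosis: integration by parts — differentiate 2 φ^{2} - 2 φ - 1, integrate e^{3 φ}: each pass lowers the polynomial degree, so parts terminates.
- partial fractions: the expression is not a ratio of polynomials that decomposes further.
- integration by parts — a fit — the right tool for this form.
- a trigonometric identity — no sine or cosine appears, so there is nothing for a trigonometric identity to act on.


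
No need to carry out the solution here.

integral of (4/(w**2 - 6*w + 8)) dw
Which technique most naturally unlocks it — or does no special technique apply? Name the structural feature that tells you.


Verdict: partial fractions — w**2 - 6*w + 8 splits into linear pieces, so the quotient is a sum of simple fractions — decompose before integrating.


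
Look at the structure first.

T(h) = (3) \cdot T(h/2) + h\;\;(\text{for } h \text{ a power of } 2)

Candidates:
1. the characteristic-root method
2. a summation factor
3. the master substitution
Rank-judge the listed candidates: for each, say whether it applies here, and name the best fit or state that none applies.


Best approach: the master substitution — treat m = log base 2 of h as the new clock: one recursion step advances m by one while h scales by 2.
- the characteristic-root method: a divided-index call is not the fixed-shift linear shape that characteristic roots solve.
- a summation factor: the recursion divides its index rather than shifting it — there is no previous-term chain for a summation factor to telescope.
- the master substitution: a fit — the right tool for this form.


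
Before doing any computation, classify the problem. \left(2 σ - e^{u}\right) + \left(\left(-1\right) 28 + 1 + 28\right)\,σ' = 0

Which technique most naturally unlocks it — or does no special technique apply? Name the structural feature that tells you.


Method: a linear integrating factor — the unknown enters only to the first power against a nonzero forcing term — the integrating-factor template applies directly.


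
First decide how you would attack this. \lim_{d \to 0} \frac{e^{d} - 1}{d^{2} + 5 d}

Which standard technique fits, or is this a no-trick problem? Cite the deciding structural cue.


Technique: l'Hôpital's rule (0/0) — numerator and denominator both vanish at 0 — a genuine 0/0 form, which is exactly when l'Hôpital applies. A local series expansion at the point resolves it as well; the rule is the packaged version of that step.


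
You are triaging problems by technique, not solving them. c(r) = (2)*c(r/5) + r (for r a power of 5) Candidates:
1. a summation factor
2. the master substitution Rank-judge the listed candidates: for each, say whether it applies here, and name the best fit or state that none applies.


Technique: the master substitution — the recursive call is at index r/5 rather than a shift, a divide-and-conquer shape — substituting r = 5^m linearizes it.
- a summation factor — the recursion divides its index rather than shifting it — there is no previous-term chain for a summation factor to telescope.
- the master substitution: yes, a natural case for it.


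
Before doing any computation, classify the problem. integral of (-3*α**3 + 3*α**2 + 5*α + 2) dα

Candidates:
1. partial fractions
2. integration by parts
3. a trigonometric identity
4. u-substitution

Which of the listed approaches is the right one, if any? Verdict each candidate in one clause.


Method: no special technique — the integrand is a sum of constant multiples of powers of α — integrate term by term.
- partial fractions — there is no rational-function structure to decompose.
- integration by parts: parts would only shuffle a directly integrable integrand.
- a trigonometric identity — no sine or cosine appears, so there is nothing for a trigonometric identity to act on.
- u-substitution — any workable substitution here is cosmetic — the integrand is already in directly integrable form.


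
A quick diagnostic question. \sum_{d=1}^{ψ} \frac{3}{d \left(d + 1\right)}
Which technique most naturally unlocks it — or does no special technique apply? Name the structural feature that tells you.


Verdict: telescoping — \frac{3}{d \left(d + 1\right)} hides a difference of shifted reciprocals — decompose it and the middle of the sum vanishes.


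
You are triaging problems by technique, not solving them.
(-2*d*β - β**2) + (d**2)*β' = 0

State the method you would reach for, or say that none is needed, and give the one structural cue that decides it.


Technique: the homogeneous substitution — scaling d and β together leaves the slope fixed — it depends only on β/d, so substitute the ratio. A Bernoulli substitution is a fair alternative on this equation directly; the homogeneous reading takes it as given.


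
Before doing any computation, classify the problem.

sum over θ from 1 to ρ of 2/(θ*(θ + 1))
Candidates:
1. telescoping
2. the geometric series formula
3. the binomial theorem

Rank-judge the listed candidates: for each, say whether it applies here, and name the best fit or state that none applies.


Verdict: telescoping — integer-spaced poles in 2/(θ*(θ + 1)) are the telescoping signature in disguise.
- telescoping — yes — fits the structure here.
- the geometric series formula: the term-to-term ratio drifts with the index — the one thing the geometric formula cannot absorb.
- the binomial theorem: no binomial coefficients pair with matched powers.


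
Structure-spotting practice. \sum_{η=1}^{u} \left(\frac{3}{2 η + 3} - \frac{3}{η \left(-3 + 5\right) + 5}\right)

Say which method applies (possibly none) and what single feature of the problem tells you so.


Best approach: telescoping — the generic term is a one-step difference of \frac{3}{2 η + 3}, so partial sums shortcut to endpoint evaluation.


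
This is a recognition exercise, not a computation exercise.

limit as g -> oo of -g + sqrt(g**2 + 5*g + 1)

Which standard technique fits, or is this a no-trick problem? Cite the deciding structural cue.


Method: conjugate multiplication — an infinity-minus-infinity difference with a surviving radical — multiply by the conjugate to cancel the divergence.


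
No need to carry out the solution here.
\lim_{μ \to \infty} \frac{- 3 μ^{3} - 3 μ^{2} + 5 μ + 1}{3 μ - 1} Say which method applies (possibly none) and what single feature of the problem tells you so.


Diagnosis: dominant-term comparison — divide by the highest power of μ present: lower-order terms vanish and the dominant ratio remains. Viewed as a single quotient this is an ∞/∞ form — an at-infinity application of l'Hôpital's rule would also resolve it; comparing leading growth reads the answer without differentiating.


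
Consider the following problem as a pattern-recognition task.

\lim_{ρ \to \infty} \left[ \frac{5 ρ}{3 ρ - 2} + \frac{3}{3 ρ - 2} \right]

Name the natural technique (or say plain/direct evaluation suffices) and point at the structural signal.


Method: dominant-term comparison — divide through by the highest power of ρ; every lower-order term dies and the dominant terms decide the limit. Differentiating the expression as a single quotient would eventually settle it as well; matching dominant growth settles it immediately.


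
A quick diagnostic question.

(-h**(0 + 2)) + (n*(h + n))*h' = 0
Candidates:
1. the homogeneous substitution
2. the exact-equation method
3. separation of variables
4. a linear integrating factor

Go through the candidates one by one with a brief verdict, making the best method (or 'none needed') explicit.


Verdict: the homogeneous substitution — the slope's numerator and denominator have matching total degree, so it depends only on h/n and the ratio substitution collapses it. With the right rearrangement (exchanging the roles of the variables where needed), this also fits a Bernoulli template; the homogeneous substitution reads the structure directly.
- the homogeneous substitution: a fit — the right tool for this form.
- the exact-equation method: the cross partial derivatives disagree, so no single potential exists.
- separation of variables — no algebra isolates the independent variable on one side and the unknown on the other.
- a linear integrating factor — the unknown enters nonlinearly (through a power, a denominator, or a transcendental function), which the linear integrating-factor recipe cannot absorb as-is — any repair would come from a preliminary substitution, not the factor.


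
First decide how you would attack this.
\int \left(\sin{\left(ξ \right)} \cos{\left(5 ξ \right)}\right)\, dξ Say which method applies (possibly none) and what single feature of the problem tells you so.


Method: a trigonometric identity — split \sin{\left(ξ \right)} \cos{\left(5 ξ \right)} with the angle-addition identities: the resulting sum integrates term by term.


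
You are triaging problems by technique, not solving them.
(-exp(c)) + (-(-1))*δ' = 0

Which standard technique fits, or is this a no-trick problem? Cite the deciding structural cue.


Technique: no special technique — solved for the derivative, no δ appears — this is antidifferentiation in c wearing ODE clothing.


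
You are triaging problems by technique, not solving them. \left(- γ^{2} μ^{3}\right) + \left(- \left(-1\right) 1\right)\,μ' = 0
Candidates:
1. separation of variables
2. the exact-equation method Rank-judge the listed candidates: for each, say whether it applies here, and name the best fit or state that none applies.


Verdict: separation of variables — solved for the derivative, the right side factors as γ^{2} times μ^{3} — all γ-dependence separates from all μ-dependence.
- separation of variables: applicable, and directly so.
- the exact-equation method — no potential function has this form as its differential, as written.


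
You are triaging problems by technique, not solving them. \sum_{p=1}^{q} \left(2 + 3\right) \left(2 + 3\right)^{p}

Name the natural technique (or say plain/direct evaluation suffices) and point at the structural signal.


Diagnosis: the geometric series formula — consecutive terms stand in a fixed index-free ratio — the geometric sum formula closes it.


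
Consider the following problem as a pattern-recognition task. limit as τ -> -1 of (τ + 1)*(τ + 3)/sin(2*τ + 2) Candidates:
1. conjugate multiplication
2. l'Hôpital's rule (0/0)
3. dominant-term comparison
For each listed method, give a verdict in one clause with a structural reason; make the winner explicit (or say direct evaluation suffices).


Verdict: l'Hôpital's rule (0/0) — both numerator and denominator vanish at -1: the genuine 0/0 indeterminate that l'Hôpital exists for. Known elementary limits would finish this too — the rule just bypasses the case analysis.
- conjugate multiplication: multiplying by a conjugate would not remove any indeterminacy here.
- l'Hôpital's rule (0/0) — applicable, and directly so.
- dominant-term comparison: this limit is not decided by comparing polynomial growth at infinity.


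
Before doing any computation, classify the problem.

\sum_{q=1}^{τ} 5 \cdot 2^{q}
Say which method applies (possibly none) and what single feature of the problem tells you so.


Technique: the geometric series formula — the ratio of consecutive terms is the constant 2, independent of the index — a geometric sum.


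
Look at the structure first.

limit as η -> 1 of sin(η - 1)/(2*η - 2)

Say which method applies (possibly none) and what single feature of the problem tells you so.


Verdict: l'Hôpital's rule (0/0) — plug in 1: top and bottom both hit zero, so differentiate each and retry. A local series expansion at the point resolves it as well; the rule is the packaged version of that step.


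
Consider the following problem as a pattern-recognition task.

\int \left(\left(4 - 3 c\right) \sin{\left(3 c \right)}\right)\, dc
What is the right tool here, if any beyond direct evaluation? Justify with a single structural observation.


Verdict: integration by parts — differentiate 4 - 3 c, integrate \sin{\left(3 c \right)}: each pass lowers the polynomial degree, so parts terminates.


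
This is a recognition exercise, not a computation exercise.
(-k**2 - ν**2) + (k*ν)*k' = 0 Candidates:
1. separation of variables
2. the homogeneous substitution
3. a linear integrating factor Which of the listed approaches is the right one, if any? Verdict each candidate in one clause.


Verdict: the homogeneous substitution — the slope is degree-zero homogeneous: the ratio substitution v = k/ν collapses it. A Bernoulli substitution is a fair alternative on this equation directly; the homogeneous reading takes it as given.
- separation of variables: no division isolates the independent variable from the unknown.
- the homogeneous substitution — yes — fits the structure here.
- a linear integrating factor — a nonlinear term in the unknown puts this outside the integrating-factor template.


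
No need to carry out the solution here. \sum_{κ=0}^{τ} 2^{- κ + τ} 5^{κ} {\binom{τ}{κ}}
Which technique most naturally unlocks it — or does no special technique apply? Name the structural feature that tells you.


Diagnosis: the binomial theorem — the summand is term κ of a binomial expansion in 5 and 2; the whole sum is a single power.


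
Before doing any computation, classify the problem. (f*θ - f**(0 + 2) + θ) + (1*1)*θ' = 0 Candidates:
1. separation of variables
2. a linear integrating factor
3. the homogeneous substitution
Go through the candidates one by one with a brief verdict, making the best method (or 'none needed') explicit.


Best approach: a linear integrating factor — linear in the unknown with genuine forcing: multiply through by the exponential of the integrated coefficient and the left side closes into one derivative.
- separation of variables — no algebra isolates the independent variable on one side and the unknown on the other.
- a linear integrating factor — yes, a natural case for it.
- the homogeneous substitution: the slope is not a function of the ratio of the variables alone.


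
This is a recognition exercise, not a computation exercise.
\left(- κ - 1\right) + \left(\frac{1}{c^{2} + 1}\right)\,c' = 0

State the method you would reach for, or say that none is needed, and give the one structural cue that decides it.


Technique: separation of variables — solved for the derivative, the right side splits multiplicatively into a function of each variable alone — divide and integrate each side. One could also solve this as an exact equation; with each coefficient in its own variable, separating is the same work with fewer steps.


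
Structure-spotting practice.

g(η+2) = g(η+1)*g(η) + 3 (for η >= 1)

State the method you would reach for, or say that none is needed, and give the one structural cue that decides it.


Method: no special technique — the map from one term to the next is curved, not linear, so linear closed-form machinery does not attach.


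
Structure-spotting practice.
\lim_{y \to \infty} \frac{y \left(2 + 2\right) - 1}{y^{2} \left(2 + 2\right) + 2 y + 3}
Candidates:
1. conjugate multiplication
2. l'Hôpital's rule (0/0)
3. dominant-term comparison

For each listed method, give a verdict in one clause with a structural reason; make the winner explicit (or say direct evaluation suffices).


Method: dominant-term comparison — as y grows, only the highest-degree terms matter — compare leading terms and read the limit off.
- conjugate multiplication: there is no infinity-minus-infinity radical difference to rationalize.
- l'Hôpital's rule (0/0) — viewed as a single quotient this runs to ∞/∞, not the 0/0 clash this candidate addresses; an at-infinity variant of the rule would resolve it, but comparing leading growth reads the answer without differentiating.
- dominant-term comparison — a fit — the right tool for this form.


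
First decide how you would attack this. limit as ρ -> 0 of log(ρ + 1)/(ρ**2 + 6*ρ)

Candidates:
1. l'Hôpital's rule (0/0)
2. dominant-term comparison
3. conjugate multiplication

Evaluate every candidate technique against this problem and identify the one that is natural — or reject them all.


Method: l'Hôpital's rule (0/0) — both numerator and denominator vanish at 0: the genuine 0/0 indeterminate that l'Hôpital exists for. One could equally expand both pieces locally and compare leading terms; the rule does that in one stroke.
- l'Hôpital's rule (0/0): yes, a natural case for it.
- dominant-term comparison: no dominant-degree comparison decides it.
- conjugate multiplication: no divergent radical difference is present for a conjugate pair to cancel.
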